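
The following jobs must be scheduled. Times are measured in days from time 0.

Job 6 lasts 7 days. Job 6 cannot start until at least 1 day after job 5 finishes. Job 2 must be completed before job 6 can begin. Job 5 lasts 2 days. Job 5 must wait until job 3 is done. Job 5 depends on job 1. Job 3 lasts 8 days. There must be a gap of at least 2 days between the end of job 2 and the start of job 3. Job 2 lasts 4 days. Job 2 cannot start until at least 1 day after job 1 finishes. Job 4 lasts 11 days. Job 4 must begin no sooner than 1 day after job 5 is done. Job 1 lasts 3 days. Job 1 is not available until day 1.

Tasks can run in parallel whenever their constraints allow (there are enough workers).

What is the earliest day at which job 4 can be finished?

33

After its own release at day 1, job 1 can start at day 1 and finishes at day 4.
Job 2 cannot begin until job 1 (finishes day 4, plus 1-day gap → day 5). It runs from day 5 to 5 + 4 = day 9.
Job 3 waits on job 2 (finishes day 9, plus 2-day gap → day 11), so it starts at day 11 and finishes at 11 + 8 = day 19.
For job 5: job 3 (finishes day 19); job 1 (finishes day 4). Taking the maximum gives a start of day 19, and it finishes at 19 + 2 = day 21.
Job 4 waits on job 5 (finishes day 21, plus 1-day gap → day 22), so it starts at day 22 and finishes at 22 + 11 = day 33.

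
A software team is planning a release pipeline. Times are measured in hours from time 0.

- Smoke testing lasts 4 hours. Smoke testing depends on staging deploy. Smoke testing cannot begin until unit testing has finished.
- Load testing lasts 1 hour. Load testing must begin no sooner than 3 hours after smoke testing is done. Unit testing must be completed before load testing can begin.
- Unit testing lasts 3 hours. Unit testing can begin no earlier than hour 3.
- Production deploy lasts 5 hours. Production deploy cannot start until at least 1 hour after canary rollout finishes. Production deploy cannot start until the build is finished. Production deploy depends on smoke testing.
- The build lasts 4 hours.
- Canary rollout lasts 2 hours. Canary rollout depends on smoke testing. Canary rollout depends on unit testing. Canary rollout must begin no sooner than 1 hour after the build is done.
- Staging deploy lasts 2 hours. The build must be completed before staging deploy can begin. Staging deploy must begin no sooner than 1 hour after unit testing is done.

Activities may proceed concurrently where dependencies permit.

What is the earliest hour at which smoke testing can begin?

9

After its own release at hour 3, unit testing can start at hour 3 and finishes at hour 6.
Nothing blocks the build, so it runs from hour 0 to hour 4.
Staging deploy needs all of the build (finishes hour 4); unit testing (finishes hour 6, plus 1-hour gap → hour 7). That puts its earliest start at hour 7; it finishes at 7 + 2 = hour 9.
Smoke testing waits on staging deploy (finishes hour 9); unit testing (finishes hour 6). The latest of these is hour 9, which is the earliest smoke testing can start.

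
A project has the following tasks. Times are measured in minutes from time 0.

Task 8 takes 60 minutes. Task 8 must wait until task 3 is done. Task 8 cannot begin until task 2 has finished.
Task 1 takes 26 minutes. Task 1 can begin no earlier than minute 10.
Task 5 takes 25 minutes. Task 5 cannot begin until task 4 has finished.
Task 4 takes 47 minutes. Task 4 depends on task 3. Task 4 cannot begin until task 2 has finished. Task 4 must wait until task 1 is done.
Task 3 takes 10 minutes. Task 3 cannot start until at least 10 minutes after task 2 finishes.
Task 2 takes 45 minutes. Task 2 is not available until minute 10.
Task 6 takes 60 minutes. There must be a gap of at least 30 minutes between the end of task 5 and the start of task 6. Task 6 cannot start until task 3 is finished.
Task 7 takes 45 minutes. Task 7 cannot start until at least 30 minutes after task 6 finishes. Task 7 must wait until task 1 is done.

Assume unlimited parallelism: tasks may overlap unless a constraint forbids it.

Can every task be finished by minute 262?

After its own release at minute 10, task 2 can start at minute 10 and finishes at minute 55.
Task 3 cannot begin until task 2 (finishes minute 55, plus 10-minute gap → minute 65). It runs from minute 65 to 65 + 10 = minute 75.
Task 8 cannot start until task 3 (finishes minute 75); task 2 (finishes minute 55). The controlling bound is minute 75, so task 8 finishes at 75 + 60 = minute 135.
After its own release at minute 10, task 1 can start at minute 10 and finishes at minute 36.
Task 4 needs all of task 3 (finishes minute 75); task 2 (finishes minute 55); task 1 (finishes minute 36). That puts its earliest start at minute 75; it finishes at 75 + 47 = minute 122.
Task 5 waits on task 4 (finishes minute 122), so it starts at minute 122 and finishes at 122 + 25 = minute 147.
Task 6 has to wait for task 5 (finishes minute 147, plus 30-minute gap → minute 177); task 3 (finishes minute 75). The latest of these is minute 177, so task 6 runs minute 177 to 177 + 60 = minute 237.
Task 7 cannot start until task 6 (finishes minute 237, plus 30-minute gap → minute 267); task 1 (finishes minute 36). The controlling bound is minute 267, so task 7 finishes at 267 + 45 = minute 312.
The earliest everything can be done is minute 312, which is after the deadline of 262, so it is not possible.

No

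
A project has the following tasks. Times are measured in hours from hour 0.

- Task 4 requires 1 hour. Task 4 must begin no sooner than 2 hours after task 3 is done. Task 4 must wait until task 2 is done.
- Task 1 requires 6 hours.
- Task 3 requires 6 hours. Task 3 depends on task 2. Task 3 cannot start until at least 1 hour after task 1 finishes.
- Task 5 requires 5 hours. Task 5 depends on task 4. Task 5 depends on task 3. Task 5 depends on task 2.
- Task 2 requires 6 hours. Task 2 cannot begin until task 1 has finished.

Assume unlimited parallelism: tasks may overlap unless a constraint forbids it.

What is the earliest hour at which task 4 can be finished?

Nothing blocks task 1, so it runs from hour 0 to hour 6.
After task 1 (finishes hour 6), task 2 can start at hour 6 and finishes at hour 12.
For task 3: task 2 (finishes hour 12); task 1 (finishes hour 6, plus 1-hour gap → hour 7). Taking the maximum gives a start of hour 12, and it finishes at 12 + 6 = hour 18.
Task 4 has to wait for task 3 (finishes hour 18, plus 2-hour gap → hour 20); task 2 (finishes hour 12). The latest of these is hour 20, so task 4 runs hour 20 to 20 + 1 = hour 21.

21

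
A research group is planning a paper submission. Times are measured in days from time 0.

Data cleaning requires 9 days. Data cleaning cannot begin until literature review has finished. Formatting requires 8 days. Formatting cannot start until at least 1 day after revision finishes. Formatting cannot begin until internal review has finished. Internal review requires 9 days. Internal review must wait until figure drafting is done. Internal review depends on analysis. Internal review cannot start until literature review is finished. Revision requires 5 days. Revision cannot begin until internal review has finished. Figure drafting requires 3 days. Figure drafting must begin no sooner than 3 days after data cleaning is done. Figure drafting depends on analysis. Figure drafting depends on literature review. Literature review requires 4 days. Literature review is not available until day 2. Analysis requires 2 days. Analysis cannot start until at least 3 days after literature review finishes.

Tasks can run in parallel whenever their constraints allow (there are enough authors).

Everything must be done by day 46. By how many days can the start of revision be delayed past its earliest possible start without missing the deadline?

After its own release at day 2, literature review can start at day 2 and finishes at day 6.
Analysis cannot begin until literature review (finishes day 6, plus 3-day gap → day 9). It runs from day 9 to 9 + 2 = day 11.
Data cleaning waits on literature review (finishes day 6), so it starts at day 6 and finishes at 6 + 9 = day 15.
Figure drafting needs all of data cleaning (finishes day 15, plus 3-day gap → day 18); analysis (finishes day 11); literature review (finishes day 6). That puts its earliest start at day 18; it finishes at 18 + 3 = day 21.
Internal review has to wait for figure drafting (finishes day 21); analysis (finishes day 11); literature review (finishes day 6). The latest of these is day 21, so internal review runs day 21 to 21 + 9 = day 30.
Revision waits on internal review (finishes day 30), so it starts at day 30 and finishes at 30 + 5 = day 35.

Working backward from the deadline:
Formatting has no dependents, so it just needs to finish by day 46. Starting by 46 − 8 = day 38 achieves that.
Since formatting (must start by day 38, minus 1-day gap → day 37) depends on it, revision must finish by day 37. Backing off its 5-day duration gives a latest start of day 32.
So revision can start as early as day 30 and as late as day 32, giving 32 − 30 = 2 days of slack.

2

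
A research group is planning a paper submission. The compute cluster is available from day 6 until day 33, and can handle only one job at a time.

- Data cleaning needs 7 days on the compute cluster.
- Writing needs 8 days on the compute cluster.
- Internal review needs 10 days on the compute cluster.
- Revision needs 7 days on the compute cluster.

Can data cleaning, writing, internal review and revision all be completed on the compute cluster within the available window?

The compute cluster window is 33 − 6 = 27 days.
Running back to back, the jobs need 7 + 8 + 10 + 7 = 32 days on the compute cluster.
Since 32 > 27, they cannot all fit.

No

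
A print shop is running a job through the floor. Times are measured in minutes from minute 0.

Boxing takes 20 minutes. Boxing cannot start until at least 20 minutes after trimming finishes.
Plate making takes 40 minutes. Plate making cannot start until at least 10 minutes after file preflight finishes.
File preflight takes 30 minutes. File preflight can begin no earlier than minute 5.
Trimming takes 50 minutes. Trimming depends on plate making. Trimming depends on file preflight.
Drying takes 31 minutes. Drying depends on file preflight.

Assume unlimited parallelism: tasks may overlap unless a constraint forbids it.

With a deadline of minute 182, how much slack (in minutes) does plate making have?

File preflight waits on its own release at minute 5, so it starts at minute 5 and finishes at 5 + 30 = minute 35.
Plate making waits on file preflight (finishes minute 35, plus 10-minute gap → minute 45), so it starts at minute 45 and finishes at 45 + 40 = minute 85.

Working backward from the deadline:
Boxing must finish by minute 182; it takes 20 minutes, so it must start by 182 − 20 = minute 162.
Since boxing (must start by minute 162, minus 20-minute gap → minute 142) depends on it, trimming must finish by minute 142. Backing off its 50-minute duration gives a latest start of minute 92.
Since trimming (must start by minute 92) depends on it, plate making must finish by minute 92. Backing off its 40-minute duration gives a latest start of minute 52.
So plate making can start as early as minute 45 and as late as minute 52, giving 52 − 45 = 7 minutes of slack.

7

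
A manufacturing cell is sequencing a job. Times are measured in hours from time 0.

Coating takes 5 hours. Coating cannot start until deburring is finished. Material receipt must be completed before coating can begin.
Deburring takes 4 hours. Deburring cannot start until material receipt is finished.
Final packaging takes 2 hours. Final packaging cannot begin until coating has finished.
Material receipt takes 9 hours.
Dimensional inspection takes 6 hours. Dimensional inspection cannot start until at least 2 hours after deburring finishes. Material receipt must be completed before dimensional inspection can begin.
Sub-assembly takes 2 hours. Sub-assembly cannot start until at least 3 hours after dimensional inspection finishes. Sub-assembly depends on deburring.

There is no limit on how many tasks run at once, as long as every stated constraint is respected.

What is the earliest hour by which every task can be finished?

26

Material receipt can start immediately at hour 0; it finishes at hour 9.
Deburring cannot begin until material receipt (finishes hour 9). It runs from hour 9 to 9 + 4 = hour 13.
For coating: deburring (finishes hour 13); material receipt (finishes hour 9). Taking the maximum gives a start of hour 13, and it finishes at 13 + 5 = hour 18.
Final packaging cannot begin until coating (finishes hour 18). It runs from hour 18 to 18 + 2 = hour 20.
Dimensional inspection needs all of deburring (finishes hour 13, plus 2-hour gap → hour 15); material receipt (finishes hour 9). That puts its earliest start at hour 15; it finishes at 15 + 6 = hour 21.
For sub-assembly: dimensional inspection (finishes hour 21, plus 3-hour gap → hour 24); deburring (finishes hour 13). Taking the maximum gives a start of hour 24, and it finishes at 24 + 2 = hour 26.
All tasks are finished once the last one completes. Finish times: Material receipt at 9, Deburring at 13, Dimensional inspection at 21, Coating at 18, Sub-assembly at 26, Final packaging at 20. The latest is hour 26.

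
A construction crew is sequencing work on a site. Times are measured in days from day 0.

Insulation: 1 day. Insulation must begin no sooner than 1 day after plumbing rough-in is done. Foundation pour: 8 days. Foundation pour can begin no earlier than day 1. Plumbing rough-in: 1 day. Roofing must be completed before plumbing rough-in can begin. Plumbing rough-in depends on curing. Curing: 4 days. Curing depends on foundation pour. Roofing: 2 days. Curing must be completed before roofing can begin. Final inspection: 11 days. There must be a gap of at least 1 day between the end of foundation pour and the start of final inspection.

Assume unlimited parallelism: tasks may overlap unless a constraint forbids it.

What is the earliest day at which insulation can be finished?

After its own release at day 1, foundation pour can start at day 1 and finishes at day 9.
After foundation pour (finishes day 9), curing can start at day 9 and finishes at day 13.
Roofing cannot begin until curing (finishes day 13). It runs from day 13 to 13 + 2 = day 15.
Plumbing rough-in needs all of roofing (finishes day 15); curing (finishes day 13). That puts its earliest start at day 15; it finishes at 15 + 1 = day 16.
Insulation waits on plumbing rough-in (finishes day 16, plus 1-day gap → day 17), so it starts at day 17 and finishes at 17 + 1 = day 18.

18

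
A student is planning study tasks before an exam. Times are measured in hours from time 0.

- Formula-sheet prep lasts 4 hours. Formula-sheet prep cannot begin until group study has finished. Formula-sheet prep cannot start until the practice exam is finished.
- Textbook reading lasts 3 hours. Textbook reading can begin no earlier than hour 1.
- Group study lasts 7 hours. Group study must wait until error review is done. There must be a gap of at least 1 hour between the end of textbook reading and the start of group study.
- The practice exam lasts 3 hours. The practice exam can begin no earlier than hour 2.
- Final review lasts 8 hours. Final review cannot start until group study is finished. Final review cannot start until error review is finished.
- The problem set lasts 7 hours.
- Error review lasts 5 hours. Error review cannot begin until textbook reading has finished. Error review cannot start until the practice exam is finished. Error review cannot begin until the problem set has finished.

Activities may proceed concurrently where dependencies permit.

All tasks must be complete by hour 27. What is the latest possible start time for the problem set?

0

Nothing follows formula-sheet prep; the deadline of hour 27 is its only limit. It must start by 27 − 4 = hour 23.
Nothing follows final review; the deadline of hour 27 is its only limit. It must start by 27 − 8 = hour 19.
Group study has several dependents: formula-sheet prep (must start by hour 23); final review (must start by hour 19). The earliest of those limits is hour 19, so group study must start by 19 − 7 = hour 12.
Error review must finish in time for group study (must start by hour 12); final review (must start by hour 19). The tightest is hour 12, so error review must start by 12 − 5 = hour 7.
Since error review (must start by hour 7) depends on it, the problem set must finish by hour 7. Backing off its 7-hour duration gives a latest start of hour 0.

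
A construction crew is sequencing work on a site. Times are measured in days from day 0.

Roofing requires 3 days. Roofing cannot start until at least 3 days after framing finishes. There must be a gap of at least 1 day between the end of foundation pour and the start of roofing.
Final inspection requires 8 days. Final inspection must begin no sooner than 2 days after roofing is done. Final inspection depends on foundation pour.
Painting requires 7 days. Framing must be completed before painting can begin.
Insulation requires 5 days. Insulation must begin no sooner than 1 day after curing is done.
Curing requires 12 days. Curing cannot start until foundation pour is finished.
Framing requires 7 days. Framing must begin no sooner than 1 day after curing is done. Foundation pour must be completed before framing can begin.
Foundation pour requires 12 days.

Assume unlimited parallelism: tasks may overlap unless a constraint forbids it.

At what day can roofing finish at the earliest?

38

Foundation pour has no prerequisites, so it starts at day 0 and finishes at day 12.
After foundation pour (finishes day 12), curing can start at day 12 and finishes at day 24.
Framing needs all of curing (finishes day 24, plus 1-day gap → day 25); foundation pour (finishes day 12). That puts its earliest start at day 25; it finishes at 25 + 7 = day 32.
Roofing has to wait for framing (finishes day 32, plus 3-day gap → day 35); foundation pour (finishes day 12, plus 1-day gap → day 13). The latest of these is day 35, so roofing runs day 35 to 35 + 3 = day 38.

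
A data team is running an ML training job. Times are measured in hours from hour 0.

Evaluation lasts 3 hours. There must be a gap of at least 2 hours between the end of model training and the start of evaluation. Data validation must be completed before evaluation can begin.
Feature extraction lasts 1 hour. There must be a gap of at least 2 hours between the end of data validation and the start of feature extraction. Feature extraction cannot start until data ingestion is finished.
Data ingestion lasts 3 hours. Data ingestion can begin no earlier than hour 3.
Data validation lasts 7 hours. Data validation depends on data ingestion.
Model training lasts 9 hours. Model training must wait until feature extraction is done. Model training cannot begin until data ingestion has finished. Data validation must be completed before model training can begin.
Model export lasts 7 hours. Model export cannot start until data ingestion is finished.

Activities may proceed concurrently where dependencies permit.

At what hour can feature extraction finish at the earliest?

Data ingestion waits on its own release at hour 3, so it starts at hour 3 and finishes at 3 + 3 = hour 6.
Data validation cannot begin until data ingestion (finishes hour 6). It runs from hour 6 to 6 + 7 = hour 13.
Feature extraction needs all of data validation (finishes hour 13, plus 2-hour gap → hour 15); data ingestion (finishes hour 6). That puts its earliest start at hour 15; it finishes at 15 + 1 = hour 16.

16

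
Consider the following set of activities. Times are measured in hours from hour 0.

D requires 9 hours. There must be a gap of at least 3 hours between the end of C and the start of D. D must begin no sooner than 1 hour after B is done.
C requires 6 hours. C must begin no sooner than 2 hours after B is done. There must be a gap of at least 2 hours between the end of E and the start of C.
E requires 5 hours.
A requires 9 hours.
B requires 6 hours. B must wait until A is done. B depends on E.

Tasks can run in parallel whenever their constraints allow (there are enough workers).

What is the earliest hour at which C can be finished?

Nothing blocks E, so it runs from hour 0 to hour 5.
A can start immediately at hour 0; it finishes at hour 9.
For B: A (finishes hour 9); E (finishes hour 5). Taking the maximum gives a start of hour 9, and it finishes at 9 + 6 = hour 15.
For C: B (finishes hour 15, plus 2-hour gap → hour 17); E (finishes hour 5, plus 2-hour gap → hour 7). Taking the maximum gives a start of hour 17, and it finishes at 17 + 6 = hour 23.

23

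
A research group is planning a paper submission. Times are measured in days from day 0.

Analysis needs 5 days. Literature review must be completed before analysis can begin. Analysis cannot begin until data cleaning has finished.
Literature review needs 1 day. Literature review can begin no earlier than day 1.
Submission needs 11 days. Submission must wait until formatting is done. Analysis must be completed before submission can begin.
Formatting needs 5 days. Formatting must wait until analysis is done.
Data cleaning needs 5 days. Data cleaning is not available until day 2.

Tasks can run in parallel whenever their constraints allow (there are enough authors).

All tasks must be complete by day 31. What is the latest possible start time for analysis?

10

Nothing follows submission; the deadline of day 31 is its only limit. It must start by 31 − 11 = day 20.
Formatting feeds into submission (must start by day 20); so formatting must finish by day 20 and therefore start by day 15.
For analysis: formatting (must start by day 15); submission (must start by day 20). The most restrictive is day 15; with a 5-day duration, analysis must start by day 10.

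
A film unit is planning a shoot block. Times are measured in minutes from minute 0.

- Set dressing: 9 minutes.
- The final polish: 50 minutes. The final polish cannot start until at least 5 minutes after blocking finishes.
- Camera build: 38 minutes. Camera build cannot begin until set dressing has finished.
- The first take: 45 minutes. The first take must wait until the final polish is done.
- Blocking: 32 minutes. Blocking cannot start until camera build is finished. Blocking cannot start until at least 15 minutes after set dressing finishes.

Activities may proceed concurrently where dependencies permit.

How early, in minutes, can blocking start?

Set dressing can start immediately at minute 0; it finishes at minute 9.
Camera build waits on set dressing (finishes minute 9), so it starts at minute 9 and finishes at 9 + 38 = minute 47.
Blocking waits on camera build (finishes minute 47); set dressing (finishes minute 9, plus 15-minute gap → minute 24). The latest of these is minute 47, which is the earliest blocking can start.

47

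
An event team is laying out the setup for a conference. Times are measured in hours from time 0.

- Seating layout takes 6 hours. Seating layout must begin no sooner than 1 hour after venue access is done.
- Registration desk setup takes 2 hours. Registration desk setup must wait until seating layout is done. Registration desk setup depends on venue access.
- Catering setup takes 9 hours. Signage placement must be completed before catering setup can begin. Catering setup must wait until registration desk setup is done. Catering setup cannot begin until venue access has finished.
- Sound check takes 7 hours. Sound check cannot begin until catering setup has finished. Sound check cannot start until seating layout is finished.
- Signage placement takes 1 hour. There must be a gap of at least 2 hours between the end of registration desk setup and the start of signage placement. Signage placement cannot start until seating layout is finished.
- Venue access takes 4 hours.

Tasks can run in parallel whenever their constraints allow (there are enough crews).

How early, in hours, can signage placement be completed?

Venue access has no prerequisites, so it starts at hour 0 and finishes at hour 4.
Seating layout cannot begin until venue access (finishes hour 4, plus 1-hour gap → hour 5). It runs from hour 5 to 5 + 6 = hour 11.
Registration desk setup needs all of seating layout (finishes hour 11); venue access (finishes hour 4). That puts its earliest start at hour 11; it finishes at 11 + 2 = hour 13.
Signage placement cannot start until registration desk setup (finishes hour 13, plus 2-hour gap → hour 15); seating layout (finishes hour 11). The controlling bound is hour 15, so signage placement finishes at 15 + 1 = hour 16.

16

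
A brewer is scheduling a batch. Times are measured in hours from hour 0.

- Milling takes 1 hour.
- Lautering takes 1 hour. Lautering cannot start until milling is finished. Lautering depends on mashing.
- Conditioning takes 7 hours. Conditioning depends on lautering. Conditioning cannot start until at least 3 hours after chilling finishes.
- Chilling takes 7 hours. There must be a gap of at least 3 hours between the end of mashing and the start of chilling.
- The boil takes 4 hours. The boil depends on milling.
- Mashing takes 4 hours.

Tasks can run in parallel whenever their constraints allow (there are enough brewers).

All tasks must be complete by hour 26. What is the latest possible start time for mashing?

To finish by hour 26, conditioning (duration 7) must start no later than hour 19.
Lautering feeds into conditioning (must start by hour 19); so lautering must finish by hour 19 and therefore start by hour 18.
Chilling must finish before conditioning (must start by hour 19, minus 3-hour gap → hour 16). With a 7-hour duration, chilling must start by 16 − 7 = hour 9.
Mashing must finish in time for lautering (must start by hour 18); chilling (must start by hour 9, minus 3-hour gap → hour 6). The tightest is hour 6, so mashing must start by 6 − 4 = hour 2.

2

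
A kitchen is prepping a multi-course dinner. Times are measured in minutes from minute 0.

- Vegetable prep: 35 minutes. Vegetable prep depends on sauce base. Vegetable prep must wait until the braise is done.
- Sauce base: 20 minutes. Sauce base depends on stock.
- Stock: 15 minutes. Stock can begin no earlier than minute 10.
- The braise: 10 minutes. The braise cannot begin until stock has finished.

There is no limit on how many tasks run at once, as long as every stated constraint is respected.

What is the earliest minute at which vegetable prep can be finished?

After its own release at minute 10, stock can start at minute 10 and finishes at minute 25.
The braise cannot begin until stock (finishes minute 25). It runs from minute 25 to 25 + 10 = minute 35.
After stock (finishes minute 25), sauce base can start at minute 25 and finishes at minute 45.
For vegetable prep: sauce base (finishes minute 45); the braise (finishes minute 35). Taking the maximum gives a start of minute 45, and it finishes at 45 + 35 = minute 80.

80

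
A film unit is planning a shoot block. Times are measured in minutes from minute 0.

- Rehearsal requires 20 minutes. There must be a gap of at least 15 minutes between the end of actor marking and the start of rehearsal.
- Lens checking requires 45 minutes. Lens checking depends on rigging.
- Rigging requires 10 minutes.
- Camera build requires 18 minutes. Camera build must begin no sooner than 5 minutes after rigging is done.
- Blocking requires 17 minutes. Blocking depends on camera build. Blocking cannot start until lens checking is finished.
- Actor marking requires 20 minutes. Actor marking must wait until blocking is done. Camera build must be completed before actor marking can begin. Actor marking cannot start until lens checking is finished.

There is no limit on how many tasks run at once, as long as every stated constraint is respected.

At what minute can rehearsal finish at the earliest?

127

Rigging can start immediately at minute 0; it finishes at minute 10.
Lens checking cannot begin until rigging (finishes minute 10). It runs from minute 10 to 10 + 45 = minute 55.
After rigging (finishes minute 10, plus 5-minute gap → minute 15), camera build can start at minute 15 and finishes at minute 33.
Blocking needs all of camera build (finishes minute 33); lens checking (finishes minute 55). That puts its earliest start at minute 55; it finishes at 55 + 17 = minute 72.
Actor marking cannot start until blocking (finishes minute 72); camera build (finishes minute 33); lens checking (finishes minute 55). The controlling bound is minute 72, so actor marking finishes at 72 + 20 = minute 92.
After actor marking (finishes minute 92, plus 15-minute gap → minute 107), rehearsal can start at minute 107 and finishes at minute 127.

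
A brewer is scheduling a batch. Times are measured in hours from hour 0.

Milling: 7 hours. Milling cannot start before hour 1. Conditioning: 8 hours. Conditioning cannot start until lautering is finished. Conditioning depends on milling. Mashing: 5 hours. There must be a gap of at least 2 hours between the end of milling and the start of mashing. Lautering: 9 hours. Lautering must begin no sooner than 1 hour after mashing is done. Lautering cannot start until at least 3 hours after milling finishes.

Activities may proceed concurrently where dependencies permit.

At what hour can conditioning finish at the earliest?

33

Milling cannot begin until its own release at hour 1. It runs from hour 1 to 1 + 7 = hour 8.
Mashing waits on milling (finishes hour 8, plus 2-hour gap → hour 10), so it starts at hour 10 and finishes at 10 + 5 = hour 15.
Lautering needs all of mashing (finishes hour 15, plus 1-hour gap → hour 16); milling (finishes hour 8, plus 3-hour gap → hour 11). That puts its earliest start at hour 16; it finishes at 16 + 9 = hour 25.
Conditioning has to wait for lautering (finishes hour 25); milling (finishes hour 8). The latest of these is hour 25, so conditioning runs hour 25 to 25 + 8 = hour 33.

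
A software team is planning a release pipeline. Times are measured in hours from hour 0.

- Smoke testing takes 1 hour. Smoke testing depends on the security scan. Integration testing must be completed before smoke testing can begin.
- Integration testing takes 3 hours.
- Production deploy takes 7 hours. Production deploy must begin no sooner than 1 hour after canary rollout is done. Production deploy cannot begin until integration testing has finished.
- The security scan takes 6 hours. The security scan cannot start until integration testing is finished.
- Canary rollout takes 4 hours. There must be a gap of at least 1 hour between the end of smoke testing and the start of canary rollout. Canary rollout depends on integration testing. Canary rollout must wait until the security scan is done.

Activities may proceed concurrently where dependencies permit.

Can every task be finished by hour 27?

Yes

Nothing blocks integration testing, so it runs from hour 0 to hour 3.
The security scan cannot begin until integration testing (finishes hour 3). It runs from hour 3 to 3 + 6 = hour 9.
For smoke testing: the security scan (finishes hour 9); integration testing (finishes hour 3). Taking the maximum gives a start of hour 9, and it finishes at 9 + 1 = hour 10.
Canary rollout cannot start until smoke testing (finishes hour 10, plus 1-hour gap → hour 11); integration testing (finishes hour 3); the security scan (finishes hour 9). The controlling bound is hour 11, so canary rollout finishes at 11 + 4 = hour 15.
For production deploy: canary rollout (finishes hour 15, plus 1-hour gap → hour 16); integration testing (finishes hour 3). Taking the maximum gives a start of hour 16, and it finishes at 16 + 7 = hour 23.
Every task is finished by hour 23, which is no later than the deadline of 27, so the schedule is feasible.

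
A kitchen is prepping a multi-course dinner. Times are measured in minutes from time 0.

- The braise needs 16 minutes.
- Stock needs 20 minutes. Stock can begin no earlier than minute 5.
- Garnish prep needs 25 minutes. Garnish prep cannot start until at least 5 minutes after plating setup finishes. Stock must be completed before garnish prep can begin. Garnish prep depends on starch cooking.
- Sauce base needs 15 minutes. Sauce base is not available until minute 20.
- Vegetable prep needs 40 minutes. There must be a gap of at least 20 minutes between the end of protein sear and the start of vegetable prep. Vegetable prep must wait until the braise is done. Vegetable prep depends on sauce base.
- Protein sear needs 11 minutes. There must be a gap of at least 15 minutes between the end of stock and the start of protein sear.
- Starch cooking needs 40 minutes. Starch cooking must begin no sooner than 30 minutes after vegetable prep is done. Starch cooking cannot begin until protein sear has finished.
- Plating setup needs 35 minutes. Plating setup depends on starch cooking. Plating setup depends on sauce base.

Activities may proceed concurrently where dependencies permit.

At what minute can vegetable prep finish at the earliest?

The braise has no prerequisites, so it starts at minute 0 and finishes at minute 16.
Sauce base cannot begin until its own release at minute 20. It runs from minute 20 to 20 + 15 = minute 35.
After its own release at minute 5, stock can start at minute 5 and finishes at minute 25.
Protein sear cannot begin until stock (finishes minute 25, plus 15-minute gap → minute 40). It runs from minute 40 to 40 + 11 = minute 51.
Vegetable prep cannot start until protein sear (finishes minute 51, plus 20-minute gap → minute 71); the braise (finishes minute 16); sauce base (finishes minute 35). The controlling bound is minute 71, so vegetable prep finishes at 71 + 40 = minute 111.

111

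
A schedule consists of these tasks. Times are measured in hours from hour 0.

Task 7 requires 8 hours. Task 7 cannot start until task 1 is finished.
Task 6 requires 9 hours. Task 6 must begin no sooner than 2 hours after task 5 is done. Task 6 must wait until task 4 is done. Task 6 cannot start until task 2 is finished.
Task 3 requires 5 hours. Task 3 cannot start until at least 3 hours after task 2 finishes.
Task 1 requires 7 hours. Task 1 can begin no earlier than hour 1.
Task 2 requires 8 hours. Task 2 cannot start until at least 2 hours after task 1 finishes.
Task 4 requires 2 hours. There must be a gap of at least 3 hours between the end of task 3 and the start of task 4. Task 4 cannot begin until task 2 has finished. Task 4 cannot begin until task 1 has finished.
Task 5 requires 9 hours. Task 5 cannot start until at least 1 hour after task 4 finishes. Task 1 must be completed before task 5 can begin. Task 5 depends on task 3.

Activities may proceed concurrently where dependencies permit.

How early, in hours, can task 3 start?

21

Task 1 waits on its own release at hour 1, so it starts at hour 1 and finishes at 1 + 7 = hour 8.
After task 1 (finishes hour 8, plus 2-hour gap → hour 10), task 2 can start at hour 10 and finishes at hour 18.
Task 3 waits on task 2 (finishes hour 18, plus 3-hour gap → hour 21), so the earliest it can start is hour 21.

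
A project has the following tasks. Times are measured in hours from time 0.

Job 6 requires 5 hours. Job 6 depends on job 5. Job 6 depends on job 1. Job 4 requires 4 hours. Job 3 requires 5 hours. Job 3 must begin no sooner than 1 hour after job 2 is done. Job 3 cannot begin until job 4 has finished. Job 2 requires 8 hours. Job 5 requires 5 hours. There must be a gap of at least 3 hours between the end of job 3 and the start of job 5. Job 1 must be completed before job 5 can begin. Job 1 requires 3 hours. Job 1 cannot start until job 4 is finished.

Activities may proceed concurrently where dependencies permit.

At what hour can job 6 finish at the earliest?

Job 4 can start immediately at hour 0; it finishes at hour 4.
Job 1 cannot begin until job 4 (finishes hour 4). It runs from hour 4 to 4 + 3 = hour 7.
Nothing blocks job 2, so it runs from hour 0 to hour 8.
Job 3 has to wait for job 2 (finishes hour 8, plus 1-hour gap → hour 9); job 4 (finishes hour 4). The latest of these is hour 9, so job 3 runs hour 9 to 9 + 5 = hour 14.
Job 5 has to wait for job 3 (finishes hour 14, plus 3-hour gap → hour 17); job 1 (finishes hour 7). The latest of these is hour 17, so job 5 runs hour 17 to 17 + 5 = hour 22.
Job 6 needs all of job 5 (finishes hour 22); job 1 (finishes hour 7). That puts its earliest start at hour 22; it finishes at 22 + 5 = hour 27.

27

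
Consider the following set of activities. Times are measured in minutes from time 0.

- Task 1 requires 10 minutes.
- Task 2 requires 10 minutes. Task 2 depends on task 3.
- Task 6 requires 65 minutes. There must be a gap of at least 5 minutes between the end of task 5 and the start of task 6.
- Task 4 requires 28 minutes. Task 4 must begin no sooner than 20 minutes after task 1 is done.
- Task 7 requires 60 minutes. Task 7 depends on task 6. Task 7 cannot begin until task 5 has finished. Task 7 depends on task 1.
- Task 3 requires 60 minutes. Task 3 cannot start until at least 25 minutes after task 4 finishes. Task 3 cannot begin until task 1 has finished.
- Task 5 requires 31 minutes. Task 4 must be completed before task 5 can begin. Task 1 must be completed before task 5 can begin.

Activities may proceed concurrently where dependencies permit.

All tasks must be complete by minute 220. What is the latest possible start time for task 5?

59

Task 7 must finish by minute 220; it takes 60 minutes, so it must start by 220 − 60 = minute 160.
Task 6 must finish before task 7 (must start by minute 160). With a 65-minute duration, task 6 must start by 160 − 65 = minute 95.
Task 5 must finish in time for task 6 (must start by minute 95, minus 5-minute gap → minute 90); task 7 (must start by minute 160). The tightest is minute 90, so task 5 must start by 90 − 31 = minute 59.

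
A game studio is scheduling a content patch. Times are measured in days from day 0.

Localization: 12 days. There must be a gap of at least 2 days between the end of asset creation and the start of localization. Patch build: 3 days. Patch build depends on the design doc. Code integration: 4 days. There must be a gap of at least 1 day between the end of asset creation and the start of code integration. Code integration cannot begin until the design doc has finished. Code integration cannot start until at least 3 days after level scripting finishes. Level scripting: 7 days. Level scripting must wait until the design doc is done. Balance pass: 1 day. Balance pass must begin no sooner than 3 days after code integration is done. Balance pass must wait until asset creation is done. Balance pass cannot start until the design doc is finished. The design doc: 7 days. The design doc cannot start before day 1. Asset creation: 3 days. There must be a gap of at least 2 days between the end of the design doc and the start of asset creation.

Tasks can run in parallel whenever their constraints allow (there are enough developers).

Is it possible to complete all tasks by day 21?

No

The design doc waits on its own release at day 1, so it starts at day 1 and finishes at 1 + 7 = day 8.
After the design doc (finishes day 8), patch build can start at day 8 and finishes at day 11.
Level scripting cannot begin until the design doc (finishes day 8). It runs from day 8 to 8 + 7 = day 15.
Asset creation waits on the design doc (finishes day 8, plus 2-day gap → day 10), so it starts at day 10 and finishes at 10 + 3 = day 13.
Localization waits on asset creation (finishes day 13, plus 2-day gap → day 15), so it starts at day 15 and finishes at 15 + 12 = day 27.
For code integration: asset creation (finishes day 13, plus 1-day gap → day 14); the design doc (finishes day 8); level scripting (finishes day 15, plus 3-day gap → day 18). Taking the maximum gives a start of day 18, and it finishes at 18 + 4 = day 22.
Balance pass has to wait for code integration (finishes day 22, plus 3-day gap → day 25); asset creation (finishes day 13); the design doc (finishes day 8). The latest of these is day 25, so balance pass runs day 25 to 25 + 1 = day 26.
The earliest everything can be done is day 27, which is after the deadline of 21, so it is not possible.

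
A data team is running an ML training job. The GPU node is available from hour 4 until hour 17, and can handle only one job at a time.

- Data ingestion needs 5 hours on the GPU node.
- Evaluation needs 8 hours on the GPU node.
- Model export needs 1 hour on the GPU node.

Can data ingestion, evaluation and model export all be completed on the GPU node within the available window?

The GPU node window is 17 − 4 = 13 hours.
Running back to back, the jobs need 5 + 8 + 1 = 14 hours on the GPU node.
Since 14 > 13, they cannot all fit.

No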